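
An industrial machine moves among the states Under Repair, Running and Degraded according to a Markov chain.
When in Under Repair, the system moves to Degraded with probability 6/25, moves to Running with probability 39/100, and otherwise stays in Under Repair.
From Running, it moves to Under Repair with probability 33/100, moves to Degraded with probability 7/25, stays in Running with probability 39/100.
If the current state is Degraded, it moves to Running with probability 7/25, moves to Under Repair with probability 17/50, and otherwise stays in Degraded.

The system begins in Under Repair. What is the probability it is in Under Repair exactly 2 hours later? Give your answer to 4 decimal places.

Sum over the intermediate state after 1 hour:
P = P(Under Repair→Under Repair)·P(Under Repair→Under Repair) + P(Under Repair→Running)·P(Running→Under Repair) + P(Under Repair→Degraded)·P(Degraded→Under Repair)
  = 0.37×0.37 + 0.39×0.33 + 0.24×0.34
  = 0.1369 + 0.1287 + 0.0816 = 0.3472

0.3472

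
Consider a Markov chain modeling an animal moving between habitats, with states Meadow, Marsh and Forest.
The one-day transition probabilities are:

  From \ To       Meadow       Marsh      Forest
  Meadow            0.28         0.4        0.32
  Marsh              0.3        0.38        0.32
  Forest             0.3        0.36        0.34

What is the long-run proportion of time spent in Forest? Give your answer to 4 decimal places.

0.3265

Let the stationary distribution be π with π = πP and π_1 + π_2 + π_3 = 1.
π_1 = 0.28·π_1 + 0.3·π_2 + 0.3·π_3
π_2 = 0.4·π_1 + 0.38·π_2 + 0.36·π_3
Solving with the normalization constraint gives π = (0.2941, 0.3794, 0.3265).
So the stationary probability of Forest is 0.3265.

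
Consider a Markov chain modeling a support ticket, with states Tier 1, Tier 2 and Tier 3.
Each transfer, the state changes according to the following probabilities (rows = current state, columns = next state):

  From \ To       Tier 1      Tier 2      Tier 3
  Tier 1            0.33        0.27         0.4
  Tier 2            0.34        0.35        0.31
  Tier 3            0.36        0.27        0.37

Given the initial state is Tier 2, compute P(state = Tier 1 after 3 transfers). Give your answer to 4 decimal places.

0.3438

Propagate the distribution vector 3 transfers from Tier 2.
After 0 transfers: (0.0000, 1.0000, 0.0000)
After 1 transfer: (0.3400, 0.3500, 0.3100)
After 2 transfers: (0.3428, 0.2980, 0.3592)
After 3 transfers: (0.3438, 0.2938, 0.3624)
P(in Tier 1 after 3 transfers) = 0.3438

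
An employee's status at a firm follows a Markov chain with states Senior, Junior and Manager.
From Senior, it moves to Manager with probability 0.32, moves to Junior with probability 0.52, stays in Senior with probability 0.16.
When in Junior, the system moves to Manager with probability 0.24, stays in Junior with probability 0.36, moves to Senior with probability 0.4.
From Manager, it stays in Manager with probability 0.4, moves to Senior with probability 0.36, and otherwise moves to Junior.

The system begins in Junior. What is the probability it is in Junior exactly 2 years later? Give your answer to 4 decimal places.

0.3952

Sum over the intermediate state after 1 year:
P = P(Junior→Senior)·P(Senior→Junior) + P(Junior→Junior)·P(Junior→Junior) + P(Junior→Manager)·P(Manager→Junior)
  = 0.4×0.52 + 0.36×0.36 + 0.24×0.24
  = 0.2080 + 0.1296 + 0.0576 = 0.3952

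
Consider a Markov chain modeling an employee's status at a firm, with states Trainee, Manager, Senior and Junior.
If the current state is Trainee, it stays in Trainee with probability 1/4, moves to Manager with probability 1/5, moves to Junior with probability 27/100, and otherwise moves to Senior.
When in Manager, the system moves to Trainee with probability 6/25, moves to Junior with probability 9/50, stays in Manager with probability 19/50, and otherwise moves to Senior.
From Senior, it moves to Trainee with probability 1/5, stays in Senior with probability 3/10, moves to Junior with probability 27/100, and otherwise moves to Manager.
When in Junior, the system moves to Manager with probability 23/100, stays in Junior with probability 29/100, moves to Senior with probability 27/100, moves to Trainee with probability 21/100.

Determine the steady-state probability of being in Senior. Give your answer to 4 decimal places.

0.2617

Let the stationary distribution be π with π = πP and π_1 + π_2 + π_3 + π_4 = 1.
π_1 = 0.25·π_1 + 0.24·π_2 + 0.2·π_3 + 0.21·π_4
π_2 = 0.2·π_1 + 0.38·π_2 + 0.23·π_3 + 0.23·π_4
π_3 = 0.28·π_1 + 0.2·π_2 + 0.3·π_3 + 0.27·π_4
Solving with the normalization constraint gives π = (0.2242, 0.2627, 0.2617, 0.2514).
So the stationary probability of Senior is 0.2617.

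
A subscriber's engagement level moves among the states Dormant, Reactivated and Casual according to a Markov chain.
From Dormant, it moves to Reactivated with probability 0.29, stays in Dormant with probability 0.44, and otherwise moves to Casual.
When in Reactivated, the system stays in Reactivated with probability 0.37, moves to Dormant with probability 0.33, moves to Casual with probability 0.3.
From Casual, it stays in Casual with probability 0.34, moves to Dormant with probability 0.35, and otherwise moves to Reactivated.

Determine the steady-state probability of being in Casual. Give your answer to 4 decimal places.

Let the stationary distribution be π with π = πP and π_1 + π_2 + π_3 = 1.
π_1 = 0.44·π_1 + 0.33·π_2 + 0.35·π_3
π_2 = 0.29·π_1 + 0.37·π_2 + 0.31·π_3
Solving with the normalization constraint gives π = (0.3775, 0.3218, 0.3007).
So the stationary probability of Casual is 0.3007.

0.3007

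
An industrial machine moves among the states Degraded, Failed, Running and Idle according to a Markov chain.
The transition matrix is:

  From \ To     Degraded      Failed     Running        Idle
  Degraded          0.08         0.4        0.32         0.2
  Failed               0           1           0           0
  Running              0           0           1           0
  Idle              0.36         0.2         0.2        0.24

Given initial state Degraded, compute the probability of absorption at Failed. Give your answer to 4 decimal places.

0.5485

Let h(s) be the probability of absorption at Failed starting from transient state s. Then h(Failed) = 1 and h(Running) = 0. By first-step analysis:
h(Degraded) = 0.08·h(Degraded) + 0.4·1 + 0.32·0 + 0.2·h(Idle)
h(Idle) = 0.36·h(Degraded) + 0.2·1 + 0.2·0 + 0.24·h(Idle)
Solving: h(Degraded) = 0.5485, h(Idle) = 0.5230.
Starting from Degraded, the probability is 0.5485.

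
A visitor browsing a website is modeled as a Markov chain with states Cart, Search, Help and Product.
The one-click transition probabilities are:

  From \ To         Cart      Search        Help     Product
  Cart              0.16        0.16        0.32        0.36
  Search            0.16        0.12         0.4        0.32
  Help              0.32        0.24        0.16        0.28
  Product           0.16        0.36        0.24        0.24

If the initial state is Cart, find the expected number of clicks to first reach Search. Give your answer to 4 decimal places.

4.1487

Let t(s) be the expected number of clicks to first reach Search from state s, with t(Search) = 0. Conditioning on the first click:
t(Cart) = 1 + 0.16·t(Cart) + 0.32·t(Help) + 0.36·t(Product)
t(Help) = 1 + 0.32·t(Cart) + 0.16·t(Help) + 0.28·t(Product)
t(Product) = 1 + 0.16·t(Cart) + 0.24·t(Help) + 0.24·t(Product)
Solving: t(Cart) = 4.1487, t(Help) = 3.9125, t(Product) = 3.4247.
Expected clicks from Cart to Search: 4.1487.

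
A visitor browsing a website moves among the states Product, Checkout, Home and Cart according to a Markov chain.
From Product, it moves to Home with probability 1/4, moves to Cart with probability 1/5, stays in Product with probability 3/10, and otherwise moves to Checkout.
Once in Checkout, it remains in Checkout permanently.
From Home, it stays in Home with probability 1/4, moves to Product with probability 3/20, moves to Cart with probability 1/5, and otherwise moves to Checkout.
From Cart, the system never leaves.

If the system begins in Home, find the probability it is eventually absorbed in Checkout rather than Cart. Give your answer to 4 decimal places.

0.6513

Let h(s) be the probability of absorption at Checkout starting from transient state s. Then h(Checkout) = 1 and h(Cart) = 0. By first-step analysis:
h(Product) = 0.3·h(Product) + 0.25·1 + 0.25·h(Home) + 0.2·0
h(Home) = 0.15·h(Product) + 0.4·1 + 0.25·h(Home) + 0.2·0
Solving: h(Product) = 0.5897, h(Home) = 0.6513.
Starting from Home, the probability is 0.6513.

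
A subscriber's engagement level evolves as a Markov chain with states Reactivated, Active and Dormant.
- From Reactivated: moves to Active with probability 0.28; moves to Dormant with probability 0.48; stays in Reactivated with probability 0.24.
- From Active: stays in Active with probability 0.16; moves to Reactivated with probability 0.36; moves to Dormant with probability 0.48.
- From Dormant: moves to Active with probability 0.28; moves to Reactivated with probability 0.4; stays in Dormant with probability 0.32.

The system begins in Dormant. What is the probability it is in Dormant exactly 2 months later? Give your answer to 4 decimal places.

Sum over the intermediate state after 1 month:
P = P(Dormant→Reactivated)·P(Reactivated→Dormant) + P(Dormant→Active)·P(Active→Dormant) + P(Dormant→Dormant)·P(Dormant→Dormant)
  = 0.4×0.48 + 0.28×0.48 + 0.32×0.32
  = 0.1920 + 0.1344 + 0.1024 = 0.4288

0.4288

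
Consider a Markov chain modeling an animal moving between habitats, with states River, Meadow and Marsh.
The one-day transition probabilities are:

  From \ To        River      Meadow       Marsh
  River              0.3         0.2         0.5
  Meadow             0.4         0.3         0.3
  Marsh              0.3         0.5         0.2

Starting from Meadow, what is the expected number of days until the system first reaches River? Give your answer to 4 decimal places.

Let t(s) be the expected number of days to first reach River from state s, with t(River) = 0. Conditioning on the first day:
t(Meadow) = 1 + 0.3·t(Meadow) + 0.3·t(Marsh)
t(Marsh) = 1 + 0.5·t(Meadow) + 0.2·t(Marsh)
Solving: t(Meadow) = 2.6829, t(Marsh) = 2.9268.
Expected days from Meadow to River: 2.6829.

2.6829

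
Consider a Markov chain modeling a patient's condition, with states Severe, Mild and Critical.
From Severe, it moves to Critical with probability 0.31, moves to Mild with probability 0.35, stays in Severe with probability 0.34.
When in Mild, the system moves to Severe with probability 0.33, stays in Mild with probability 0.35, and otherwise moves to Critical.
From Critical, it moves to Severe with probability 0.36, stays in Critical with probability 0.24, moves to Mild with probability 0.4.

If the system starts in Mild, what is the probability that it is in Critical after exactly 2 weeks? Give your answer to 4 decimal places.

Sum over the intermediate state after 1 week:
P = P(Mild→Severe)·P(Severe→Critical) + P(Mild→Mild)·P(Mild→Critical) + P(Mild→Critical)·P(Critical→Critical)
  = 0.33×0.31 + 0.35×0.32 + 0.32×0.24
  = 0.1023 + 0.1120 + 0.0768 = 0.2911

0.2911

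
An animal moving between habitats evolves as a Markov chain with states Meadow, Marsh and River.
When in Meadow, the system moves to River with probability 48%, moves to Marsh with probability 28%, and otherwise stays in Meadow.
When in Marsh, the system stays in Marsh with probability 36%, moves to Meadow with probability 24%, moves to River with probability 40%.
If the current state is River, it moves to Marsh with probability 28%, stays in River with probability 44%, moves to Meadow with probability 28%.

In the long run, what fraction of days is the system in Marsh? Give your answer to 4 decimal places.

0.3043

Let the stationary distribution be π with π = πP and π_1 + π_2 + π_3 = 1.
π_1 = 0.24·π_1 + 0.24·π_2 + 0.28·π_3
π_2 = 0.28·π_1 + 0.36·π_2 + 0.28·π_3
Solving with the normalization constraint gives π = (0.2575, 0.3043, 0.4381).
So the stationary probability of Marsh is 0.3043.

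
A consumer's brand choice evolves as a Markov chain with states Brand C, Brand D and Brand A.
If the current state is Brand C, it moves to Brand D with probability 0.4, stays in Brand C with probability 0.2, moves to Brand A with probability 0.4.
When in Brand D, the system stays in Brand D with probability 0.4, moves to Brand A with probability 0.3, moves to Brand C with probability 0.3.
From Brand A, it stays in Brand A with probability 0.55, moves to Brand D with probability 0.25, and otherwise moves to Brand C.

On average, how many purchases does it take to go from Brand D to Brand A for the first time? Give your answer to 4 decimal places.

Let t(s) be the expected number of purchases to first reach Brand A from state s, with t(Brand A) = 0. Conditioning on the first purchase:
t(Brand C) = 1 + 0.2·t(Brand C) + 0.4·t(Brand D)
t(Brand D) = 1 + 0.3·t(Brand C) + 0.4·t(Brand D)
Solving: t(Brand C) = 2.7778, t(Brand D) = 3.0556.
Expected purchases from Brand D to Brand A: 3.0556.

3.0556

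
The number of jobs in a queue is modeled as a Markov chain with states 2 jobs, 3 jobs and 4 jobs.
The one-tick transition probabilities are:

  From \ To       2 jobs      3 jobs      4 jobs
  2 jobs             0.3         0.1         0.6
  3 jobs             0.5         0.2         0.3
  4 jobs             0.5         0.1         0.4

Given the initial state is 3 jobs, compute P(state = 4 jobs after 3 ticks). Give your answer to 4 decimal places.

Propagate the distribution vector 3 ticks from 3 jobs.
After 0 ticks: (0.0000, 1.0000, 0.0000)
After 1 tick: (0.5000, 0.2000, 0.3000)
After 2 ticks: (0.4000, 0.1200, 0.4800)
After 3 ticks: (0.4200, 0.1120, 0.4680)
P(in 4 jobs after 3 ticks) = 0.4680

0.4680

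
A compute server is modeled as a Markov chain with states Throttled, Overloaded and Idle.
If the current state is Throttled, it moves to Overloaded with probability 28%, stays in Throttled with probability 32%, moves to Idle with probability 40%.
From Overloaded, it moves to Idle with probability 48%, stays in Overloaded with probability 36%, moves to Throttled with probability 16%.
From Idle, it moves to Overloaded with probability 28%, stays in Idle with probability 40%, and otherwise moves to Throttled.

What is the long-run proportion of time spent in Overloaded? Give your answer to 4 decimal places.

0.3043

Let the stationary distribution be π with π = πP and π_1 + π_2 + π_3 = 1.
π_1 = 0.32·π_1 + 0.16·π_2 + 0.32·π_3
π_2 = 0.28·π_1 + 0.36·π_2 + 0.28·π_3
Solving with the normalization constraint gives π = (0.2713, 0.3043, 0.4243).
So the stationary probability of Overloaded is 0.3043.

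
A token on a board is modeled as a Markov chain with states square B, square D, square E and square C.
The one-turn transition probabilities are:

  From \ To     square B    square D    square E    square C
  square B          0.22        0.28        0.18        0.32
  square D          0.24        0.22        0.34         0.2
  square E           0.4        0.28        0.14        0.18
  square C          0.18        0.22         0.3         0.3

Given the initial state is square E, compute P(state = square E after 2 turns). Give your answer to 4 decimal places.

Propagate the distribution vector 2 turns from square E.
After 0 turns: (0.0000, 0.0000, 1.0000, 0.0000)
After 1 turn: (0.4000, 0.2800, 0.1400, 0.1800)
After 2 turns: (0.2436, 0.2524, 0.2408, 0.2632)
P(in square E after 2 turns) = 0.2408

0.2408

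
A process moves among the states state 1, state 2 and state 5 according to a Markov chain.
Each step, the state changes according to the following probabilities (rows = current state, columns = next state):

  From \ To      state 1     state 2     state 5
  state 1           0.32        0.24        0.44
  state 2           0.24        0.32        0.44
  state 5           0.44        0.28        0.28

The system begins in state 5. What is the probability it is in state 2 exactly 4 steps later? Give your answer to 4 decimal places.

Propagate the distribution vector 4 steps from state 5.
After 0 steps: (0.0000, 0.0000, 1.0000)
After 1 step: (0.4400, 0.2800, 0.2800)
After 2 steps: (0.3312, 0.2736, 0.3952)
After 3 steps: (0.3455, 0.2777, 0.3768)
After 4 steps: (0.3430, 0.2773, 0.3797)
P(in state 2 after 4 steps) = 0.2773

0.2773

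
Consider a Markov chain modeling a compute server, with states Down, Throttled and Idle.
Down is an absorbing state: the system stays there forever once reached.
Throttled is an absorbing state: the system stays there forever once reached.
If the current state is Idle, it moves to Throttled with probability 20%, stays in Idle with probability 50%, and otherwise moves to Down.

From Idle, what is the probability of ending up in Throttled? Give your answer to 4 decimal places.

0.4000

Let h(s) be the probability of absorption at Throttled starting from transient state s. Then h(Throttled) = 1 and h(Down) = 0. By first-step analysis:
h(Idle) = 0.3·0 + 0.2·1 + 0.5·h(Idle)
Solving: h(Idle) = 0.4000.
Starting from Idle, the probability is 0.4000.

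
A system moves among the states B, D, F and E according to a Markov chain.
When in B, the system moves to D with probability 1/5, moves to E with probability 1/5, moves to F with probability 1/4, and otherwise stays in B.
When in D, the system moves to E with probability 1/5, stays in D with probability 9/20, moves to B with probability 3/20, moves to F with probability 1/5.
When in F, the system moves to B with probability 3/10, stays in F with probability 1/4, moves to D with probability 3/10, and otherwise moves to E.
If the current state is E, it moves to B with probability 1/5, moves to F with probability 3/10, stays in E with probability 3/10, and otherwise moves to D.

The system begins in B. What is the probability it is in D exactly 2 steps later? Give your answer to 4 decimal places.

0.2750

Propagate the distribution vector 2 steps from B.
After 0 steps: (1.0000, 0.0000, 0.0000, 0.0000)
After 1 step: (0.3500, 0.2000, 0.2500, 0.2000)
After 2 steps: (0.2675, 0.2750, 0.2500, 0.2075)
P(in D after 2 steps) = 0.2750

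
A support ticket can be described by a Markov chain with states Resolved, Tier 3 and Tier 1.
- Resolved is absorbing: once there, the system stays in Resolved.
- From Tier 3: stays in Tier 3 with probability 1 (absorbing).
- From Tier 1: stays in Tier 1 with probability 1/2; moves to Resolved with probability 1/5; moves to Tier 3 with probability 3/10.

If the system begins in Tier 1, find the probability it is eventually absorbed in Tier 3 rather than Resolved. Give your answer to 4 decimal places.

Let h(s) be the probability of absorption at Tier 3 starting from transient state s. Then h(Tier 3) = 1 and h(Resolved) = 0. By first-step analysis:
h(Tier 1) = 0.2·0 + 0.3·1 + 0.5·h(Tier 1)
Solving: h(Tier 1) = 0.6000.
Starting from Tier 1, the probability is 0.6000.

0.6000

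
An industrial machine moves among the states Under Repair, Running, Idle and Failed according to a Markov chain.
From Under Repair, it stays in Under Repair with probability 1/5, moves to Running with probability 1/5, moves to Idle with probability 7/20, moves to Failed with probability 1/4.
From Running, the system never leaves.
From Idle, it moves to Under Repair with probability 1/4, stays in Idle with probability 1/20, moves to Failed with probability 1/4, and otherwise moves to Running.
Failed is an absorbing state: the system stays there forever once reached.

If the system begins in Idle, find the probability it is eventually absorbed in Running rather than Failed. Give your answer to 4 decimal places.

Let h(s) be the probability of absorption at Running starting from transient state s. Then h(Running) = 1 and h(Failed) = 0. By first-step analysis:
h(Under Repair) = 0.2·h(Under Repair) + 0.2·1 + 0.35·h(Idle) + 0.25·0
h(Idle) = 0.25·h(Under Repair) + 0.45·1 + 0.05·h(Idle) + 0.25·0
Solving: h(Under Repair) = 0.5167, h(Idle) = 0.6097.
Starting from Idle, the probability is 0.6097.

0.6097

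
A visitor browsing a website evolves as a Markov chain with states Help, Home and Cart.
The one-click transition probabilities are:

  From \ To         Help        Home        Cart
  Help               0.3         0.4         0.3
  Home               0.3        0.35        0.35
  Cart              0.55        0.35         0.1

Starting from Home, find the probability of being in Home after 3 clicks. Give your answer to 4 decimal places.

Propagate the distribution vector 3 clicks from Home.
After 0 clicks: (0.0000, 1.0000, 0.0000)
After 1 click: (0.3000, 0.3500, 0.3500)
After 2 clicks: (0.3875, 0.3650, 0.2475)
After 3 clicks: (0.3619, 0.3694, 0.2688)
P(in Home after 3 clicks) = 0.3694

0.3694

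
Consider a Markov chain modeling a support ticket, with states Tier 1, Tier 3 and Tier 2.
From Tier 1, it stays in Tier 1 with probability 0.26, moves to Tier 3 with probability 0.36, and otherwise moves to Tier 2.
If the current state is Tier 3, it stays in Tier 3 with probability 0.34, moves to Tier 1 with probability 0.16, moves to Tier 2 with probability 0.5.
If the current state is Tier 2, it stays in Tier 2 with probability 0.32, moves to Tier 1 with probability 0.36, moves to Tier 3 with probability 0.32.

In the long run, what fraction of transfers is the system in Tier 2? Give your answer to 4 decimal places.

Let the stationary distribution be π with π = πP and π_1 + π_2 + π_3 = 1.
π_1 = 0.26·π_1 + 0.16·π_2 + 0.36·π_3
π_2 = 0.36·π_1 + 0.34·π_2 + 0.32·π_3
Solving with the normalization constraint gives π = (0.2659, 0.3374, 0.3967).
So the stationary probability of Tier 2 is 0.3967.

0.3967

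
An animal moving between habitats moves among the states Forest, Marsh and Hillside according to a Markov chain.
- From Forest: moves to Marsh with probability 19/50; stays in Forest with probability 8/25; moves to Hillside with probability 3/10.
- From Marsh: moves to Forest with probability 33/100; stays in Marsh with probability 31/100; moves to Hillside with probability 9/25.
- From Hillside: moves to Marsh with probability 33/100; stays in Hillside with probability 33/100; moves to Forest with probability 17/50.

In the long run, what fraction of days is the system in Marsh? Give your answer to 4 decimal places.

Let the stationary distribution be π with π = πP and π_1 + π_2 + π_3 = 1.
π_1 = 0.32·π_1 + 0.33·π_2 + 0.34·π_3
π_2 = 0.38·π_1 + 0.31·π_2 + 0.33·π_3
Solving with the normalization constraint gives π = (0.3300, 0.3397, 0.3303).
So the stationary probability of Marsh is 0.3397.

0.3397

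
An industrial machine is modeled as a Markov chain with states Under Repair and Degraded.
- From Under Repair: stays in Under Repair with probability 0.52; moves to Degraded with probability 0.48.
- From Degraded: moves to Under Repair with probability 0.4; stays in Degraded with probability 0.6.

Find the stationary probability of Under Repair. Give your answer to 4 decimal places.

Let the stationary distribution be π with π = πP and π_1 + π_2 = 1.
π_1 = 0.52·π_1 + 0.4·π_2
Solving with the normalization constraint gives π = (0.4545, 0.5455).
So the stationary probability of Under Repair is 0.4545.

0.4545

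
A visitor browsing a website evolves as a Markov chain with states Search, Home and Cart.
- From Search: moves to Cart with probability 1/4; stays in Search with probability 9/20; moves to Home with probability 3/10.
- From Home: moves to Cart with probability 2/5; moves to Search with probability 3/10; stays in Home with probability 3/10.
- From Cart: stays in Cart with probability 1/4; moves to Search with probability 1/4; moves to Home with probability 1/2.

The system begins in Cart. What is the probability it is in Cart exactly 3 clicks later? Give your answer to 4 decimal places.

0.3025

Propagate the distribution vector 3 clicks from Cart.
After 0 clicks: (0.0000, 0.0000, 1.0000)
After 1 click: (0.2500, 0.5000, 0.2500)
After 2 clicks: (0.3250, 0.3500, 0.3250)
After 3 clicks: (0.3325, 0.3650, 0.3025)
P(in Cart after 3 clicks) = 0.3025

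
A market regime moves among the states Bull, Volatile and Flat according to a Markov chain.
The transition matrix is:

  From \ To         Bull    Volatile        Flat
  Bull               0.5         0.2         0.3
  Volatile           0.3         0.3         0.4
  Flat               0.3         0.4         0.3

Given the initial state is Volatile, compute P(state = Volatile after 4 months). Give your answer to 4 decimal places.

0.2959

Propagate the distribution vector 4 months from Volatile.
After 0 months: (0.0000, 1.0000, 0.0000)
After 1 month: (0.3000, 0.3000, 0.4000)
After 2 months: (0.3600, 0.3100, 0.3300)
After 3 months: (0.3720, 0.2970, 0.3310)
After 4 months: (0.3744, 0.2959, 0.3297)
P(in Volatile after 4 months) = 0.2959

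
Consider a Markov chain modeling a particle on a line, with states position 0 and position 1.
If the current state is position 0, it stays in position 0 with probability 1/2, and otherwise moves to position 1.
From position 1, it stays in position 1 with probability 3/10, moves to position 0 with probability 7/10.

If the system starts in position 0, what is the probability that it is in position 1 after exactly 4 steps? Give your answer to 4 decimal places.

0.4160

Propagate the distribution vector 4 steps from position 0.
After 0 steps: (1.0000, 0.0000)
After 1 step: (0.5000, 0.5000)
After 2 steps: (0.6000, 0.4000)
After 3 steps: (0.5800, 0.4200)
After 4 steps: (0.5840, 0.4160)
P(in position 1 after 4 steps) = 0.4160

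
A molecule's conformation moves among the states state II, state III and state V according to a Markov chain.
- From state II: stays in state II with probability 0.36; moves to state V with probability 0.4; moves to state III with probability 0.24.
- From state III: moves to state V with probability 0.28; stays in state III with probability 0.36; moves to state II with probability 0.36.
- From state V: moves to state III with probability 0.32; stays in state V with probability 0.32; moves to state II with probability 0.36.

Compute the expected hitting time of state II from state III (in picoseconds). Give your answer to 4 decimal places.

Let t(s) be the expected number of picoseconds to first reach state II from state s, with t(state II) = 0. Conditioning on the first picosecond:
t(state III) = 1 + 0.36·t(state III) + 0.28·t(state V)
t(state V) = 1 + 0.32·t(state III) + 0.32·t(state V)
Solving: t(state III) = 2.7778, t(state V) = 2.7778.
Expected picoseconds from state III to state II: 2.7778.

2.7778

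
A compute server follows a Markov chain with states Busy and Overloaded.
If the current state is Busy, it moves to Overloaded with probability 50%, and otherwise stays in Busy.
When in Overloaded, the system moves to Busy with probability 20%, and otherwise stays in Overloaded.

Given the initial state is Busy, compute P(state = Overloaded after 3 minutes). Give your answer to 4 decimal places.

Propagate the distribution vector 3 minutes from Busy.
After 0 minutes: (1.0000, 0.0000)
After 1 minute: (0.5000, 0.5000)
After 2 minutes: (0.3500, 0.6500)
After 3 minutes: (0.3050, 0.6950)
P(in Overloaded after 3 minutes) = 0.6950

0.6950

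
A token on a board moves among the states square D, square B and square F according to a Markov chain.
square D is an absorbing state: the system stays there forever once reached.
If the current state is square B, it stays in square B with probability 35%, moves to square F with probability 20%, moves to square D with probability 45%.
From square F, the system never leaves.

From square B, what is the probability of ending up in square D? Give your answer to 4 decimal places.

Let h(s) be the probability of absorption at square D starting from transient state s. Then h(square D) = 1 and h(square F) = 0. By first-step analysis:
h(square B) = 0.45·1 + 0.35·h(square B) + 0.2·0
Solving: h(square B) = 0.6923.
Starting from square B, the probability is 0.6923.

0.6923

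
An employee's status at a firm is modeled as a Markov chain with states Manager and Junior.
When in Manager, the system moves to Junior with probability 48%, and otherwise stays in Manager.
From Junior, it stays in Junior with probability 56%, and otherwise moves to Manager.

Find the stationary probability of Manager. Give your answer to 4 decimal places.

Let the stationary distribution be π with π = πP and π_1 + π_2 = 1.
π_1 = 0.52·π_1 + 0.44·π_2
Solving with the normalization constraint gives π = (0.4783, 0.5217).
So the stationary probability of Manager is 0.4783.

0.4783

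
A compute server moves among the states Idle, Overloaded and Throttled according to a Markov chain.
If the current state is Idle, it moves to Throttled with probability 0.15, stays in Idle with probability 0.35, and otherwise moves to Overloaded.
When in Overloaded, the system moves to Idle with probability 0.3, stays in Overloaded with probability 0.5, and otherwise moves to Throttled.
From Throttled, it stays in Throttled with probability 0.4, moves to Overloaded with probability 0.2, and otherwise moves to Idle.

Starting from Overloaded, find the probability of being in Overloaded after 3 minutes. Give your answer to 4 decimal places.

Propagate the distribution vector 3 minutes from Overloaded.
After 0 minutes: (0.0000, 1.0000, 0.0000)
After 1 minute: (0.3000, 0.5000, 0.2000)
After 2 minutes: (0.3350, 0.4400, 0.2250)
After 3 minutes: (0.3393, 0.4325, 0.2283)
P(in Overloaded after 3 minutes) = 0.4325

0.4325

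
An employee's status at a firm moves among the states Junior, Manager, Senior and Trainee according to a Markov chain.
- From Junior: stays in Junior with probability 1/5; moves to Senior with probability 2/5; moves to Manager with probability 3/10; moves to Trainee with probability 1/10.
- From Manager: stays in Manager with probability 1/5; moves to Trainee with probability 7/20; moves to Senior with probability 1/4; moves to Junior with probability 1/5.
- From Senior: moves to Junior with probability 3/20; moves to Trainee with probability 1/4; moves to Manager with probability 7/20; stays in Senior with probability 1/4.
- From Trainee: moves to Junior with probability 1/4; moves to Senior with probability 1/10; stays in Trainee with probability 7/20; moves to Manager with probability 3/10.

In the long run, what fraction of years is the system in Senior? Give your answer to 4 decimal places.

Let the stationary distribution be π with π = πP and π_1 + π_2 + π_3 + π_4 = 1.
π_1 = 0.2·π_1 + 0.2·π_2 + 0.15·π_3 + 0.25·π_4
π_2 = 0.3·π_1 + 0.2·π_2 + 0.35·π_3 + 0.3·π_4
π_3 = 0.4·π_1 + 0.25·π_2 + 0.25·π_3 + 0.1·π_4
Solving with the normalization constraint gives π = (0.2018, 0.2836, 0.2389, 0.2756).
So the stationary probability of Senior is 0.2389.

0.2389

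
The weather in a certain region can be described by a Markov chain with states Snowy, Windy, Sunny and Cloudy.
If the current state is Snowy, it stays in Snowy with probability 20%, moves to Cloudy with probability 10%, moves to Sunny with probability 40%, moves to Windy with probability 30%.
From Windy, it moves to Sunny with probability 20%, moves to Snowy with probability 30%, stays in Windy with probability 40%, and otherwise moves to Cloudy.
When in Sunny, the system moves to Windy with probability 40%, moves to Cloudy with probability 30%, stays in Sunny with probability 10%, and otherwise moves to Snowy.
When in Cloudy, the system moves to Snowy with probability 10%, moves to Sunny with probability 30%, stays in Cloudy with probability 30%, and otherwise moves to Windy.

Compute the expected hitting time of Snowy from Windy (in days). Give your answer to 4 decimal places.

4.0758

Let t(s) be the expected number of days to first reach Snowy from state s, with t(Snowy) = 0. Conditioning on the first day:
t(Windy) = 1 + 0.4·t(Windy) + 0.2·t(Sunny) + 0.1·t(Cloudy)
t(Sunny) = 1 + 0.4·t(Windy) + 0.1·t(Sunny) + 0.3·t(Cloudy)
t(Cloudy) = 1 + 0.3·t(Windy) + 0.3·t(Sunny) + 0.3·t(Cloudy)
Solving: t(Windy) = 4.0758, t(Sunny) = 4.6445, t(Cloudy) = 5.1659.
Expected days from Windy to Snowy: 4.0758.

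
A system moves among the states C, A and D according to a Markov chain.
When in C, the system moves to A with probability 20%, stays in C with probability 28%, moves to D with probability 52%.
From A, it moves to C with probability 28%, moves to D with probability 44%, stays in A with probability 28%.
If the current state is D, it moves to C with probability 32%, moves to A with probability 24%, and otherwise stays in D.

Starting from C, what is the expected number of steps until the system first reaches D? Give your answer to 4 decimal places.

Let t(s) be the expected number of steps to first reach D from state s, with t(D) = 0. Conditioning on the first step:
t(C) = 1 + 0.28·t(C) + 0.2·t(A)
t(A) = 1 + 0.28·t(C) + 0.28·t(A)
Solving: t(C) = 1.9896, t(A) = 2.1626.
Expected steps from C to D: 1.9896.

1.9896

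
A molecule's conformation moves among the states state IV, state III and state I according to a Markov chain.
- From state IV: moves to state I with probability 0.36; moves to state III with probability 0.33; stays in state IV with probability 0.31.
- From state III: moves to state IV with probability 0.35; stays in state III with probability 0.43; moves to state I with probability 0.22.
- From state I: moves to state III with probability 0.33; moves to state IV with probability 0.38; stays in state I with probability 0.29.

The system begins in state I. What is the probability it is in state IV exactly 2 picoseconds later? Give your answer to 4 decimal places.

Sum over the intermediate state after 1 picosecond:
P = P(state I→state IV)·P(state IV→state IV) + P(state I→state III)·P(state III→state IV) + P(state I→state I)·P(state I→state IV)
  = 0.38×0.31 + 0.33×0.35 + 0.29×0.38
  = 0.1178 + 0.1155 + 0.1102 = 0.3435

0.3435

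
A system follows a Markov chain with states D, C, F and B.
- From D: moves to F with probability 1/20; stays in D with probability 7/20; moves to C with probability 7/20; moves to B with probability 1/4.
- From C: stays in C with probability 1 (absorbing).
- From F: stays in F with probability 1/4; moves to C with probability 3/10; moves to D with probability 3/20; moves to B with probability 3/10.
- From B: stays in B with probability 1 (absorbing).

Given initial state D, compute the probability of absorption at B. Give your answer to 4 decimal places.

Let h(s) be the probability of absorption at B starting from transient state s. Then h(B) = 1 and h(C) = 0. By first-step analysis:
h(D) = 0.35·h(D) + 0.35·0 + 0.05·h(F) + 0.25·1
h(F) = 0.15·h(D) + 0.3·0 + 0.25·h(F) + 0.3·1
Solving: h(D) = 0.4219, h(F) = 0.4844.
Starting from D, the probability is 0.4219.

0.4219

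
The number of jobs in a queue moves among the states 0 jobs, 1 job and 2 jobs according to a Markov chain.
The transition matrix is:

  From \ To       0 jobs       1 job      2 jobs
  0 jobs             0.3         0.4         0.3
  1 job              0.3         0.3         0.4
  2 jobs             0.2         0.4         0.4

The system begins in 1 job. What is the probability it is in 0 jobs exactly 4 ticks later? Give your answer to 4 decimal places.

Propagate the distribution vector 4 ticks from 1 job.
After 0 ticks: (0.0000, 1.0000, 0.0000)
After 1 tick: (0.3000, 0.3000, 0.4000)
After 2 ticks: (0.2600, 0.3700, 0.3700)
After 3 ticks: (0.2630, 0.3630, 0.3740)
After 4 ticks: (0.2626, 0.3637, 0.3737)
P(in 0 jobs after 4 ticks) = 0.2626

0.2626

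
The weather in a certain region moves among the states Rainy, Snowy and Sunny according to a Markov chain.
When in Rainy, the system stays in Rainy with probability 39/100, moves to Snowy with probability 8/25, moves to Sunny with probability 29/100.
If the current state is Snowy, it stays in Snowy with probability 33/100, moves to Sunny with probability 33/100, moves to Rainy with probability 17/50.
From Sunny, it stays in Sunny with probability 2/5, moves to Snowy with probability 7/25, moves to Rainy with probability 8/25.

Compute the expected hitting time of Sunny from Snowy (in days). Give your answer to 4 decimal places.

Let t(s) be the expected number of days to first reach Sunny from state s, with t(Sunny) = 0. Conditioning on the first day:
t(Rainy) = 1 + 0.39·t(Rainy) + 0.32·t(Snowy)
t(Snowy) = 1 + 0.34·t(Rainy) + 0.33·t(Snowy)
Solving: t(Rainy) = 3.3011, t(Snowy) = 3.1677.
Expected days from Snowy to Sunny: 3.1677.

3.1677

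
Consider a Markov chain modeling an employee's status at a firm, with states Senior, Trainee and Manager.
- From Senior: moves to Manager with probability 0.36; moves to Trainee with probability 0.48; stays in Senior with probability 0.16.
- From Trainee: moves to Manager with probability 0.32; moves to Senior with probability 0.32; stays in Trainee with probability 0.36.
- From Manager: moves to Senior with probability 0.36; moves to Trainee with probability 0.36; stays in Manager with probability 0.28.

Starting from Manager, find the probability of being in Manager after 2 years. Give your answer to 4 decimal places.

Sum over the intermediate state after 1 year:
P = P(Manager→Senior)·P(Senior→Manager) + P(Manager→Trainee)·P(Trainee→Manager) + P(Manager→Manager)·P(Manager→Manager)
  = 0.36×0.36 + 0.36×0.32 + 0.28×0.28
  = 0.1296 + 0.1152 + 0.0784 = 0.3232

0.3232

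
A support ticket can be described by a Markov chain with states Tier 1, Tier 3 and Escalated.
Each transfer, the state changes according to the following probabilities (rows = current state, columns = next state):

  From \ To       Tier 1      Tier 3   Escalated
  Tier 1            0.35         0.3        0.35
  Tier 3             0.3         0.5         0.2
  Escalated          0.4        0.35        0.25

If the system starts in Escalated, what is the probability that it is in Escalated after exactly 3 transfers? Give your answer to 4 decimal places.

Propagate the distribution vector 3 transfers from Escalated.
After 0 transfers: (0.0000, 0.0000, 1.0000)
After 1 transfer: (0.4000, 0.3500, 0.2500)
After 2 transfers: (0.3450, 0.3825, 0.2725)
After 3 transfers: (0.3445, 0.3901, 0.2654)
P(in Escalated after 3 transfers) = 0.2654

0.2654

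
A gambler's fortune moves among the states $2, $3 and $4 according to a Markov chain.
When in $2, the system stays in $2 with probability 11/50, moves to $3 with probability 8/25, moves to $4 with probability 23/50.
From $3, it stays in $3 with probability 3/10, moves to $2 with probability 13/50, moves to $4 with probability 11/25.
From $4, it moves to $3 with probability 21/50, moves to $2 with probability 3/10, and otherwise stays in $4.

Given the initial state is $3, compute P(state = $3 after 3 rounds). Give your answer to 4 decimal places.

0.3503

Propagate the distribution vector 3 rounds from $3.
After 0 rounds: (0.0000, 1.0000, 0.0000)
After 1 round: (0.2600, 0.3000, 0.4400)
After 2 rounds: (0.2672, 0.3580, 0.3748)
After 3 rounds: (0.2643, 0.3503, 0.3854)
P(in $3 after 3 rounds) = 0.3503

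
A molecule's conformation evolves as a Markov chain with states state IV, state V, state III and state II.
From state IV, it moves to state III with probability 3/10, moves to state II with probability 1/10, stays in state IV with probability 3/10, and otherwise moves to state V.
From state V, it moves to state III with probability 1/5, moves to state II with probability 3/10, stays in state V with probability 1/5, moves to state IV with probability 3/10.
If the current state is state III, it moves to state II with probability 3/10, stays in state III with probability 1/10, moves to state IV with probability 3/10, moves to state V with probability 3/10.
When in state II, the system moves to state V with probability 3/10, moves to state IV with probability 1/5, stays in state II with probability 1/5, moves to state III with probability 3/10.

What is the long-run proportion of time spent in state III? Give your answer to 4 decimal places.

0.2273

Let the stationary distribution be π with π = πP and π_1 + π_2 + π_3 + π_4 = 1.
π_1 = 0.3·π_1 + 0.3·π_2 + 0.3·π_3 + 0.2·π_4
π_2 = 0.3·π_1 + 0.2·π_2 + 0.3·π_3 + 0.3·π_4
π_3 = 0.3·π_1 + 0.2·π_2 + 0.1·π_3 + 0.3·π_4
Solving with the normalization constraint gives π = (0.2778, 0.2727, 0.2273, 0.2222).
So the stationary probability of state III is 0.2273.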